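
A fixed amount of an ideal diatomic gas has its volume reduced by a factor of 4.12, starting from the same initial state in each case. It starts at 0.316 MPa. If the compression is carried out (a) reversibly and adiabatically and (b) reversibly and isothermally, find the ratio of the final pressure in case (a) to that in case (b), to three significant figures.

P_adiabatic / P_isothermal ≈ 1.76

For a diatomic ideal gas γ = 7/5.
Isothermal: P_b = P₁(V₁/V₂) = 0.316×4.12.
Adiabatic: P_a = P₁(V₁/V₂)^γ = 0.316×4.12^(7/5).
P_a/P_b = (V₁/V₂)^(γ−1) = 4.12^(2/5) = 1.762.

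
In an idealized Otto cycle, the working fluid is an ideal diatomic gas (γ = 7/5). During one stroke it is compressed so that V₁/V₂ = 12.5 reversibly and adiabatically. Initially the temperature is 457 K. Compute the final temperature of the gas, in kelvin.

T₂ ≈ 1260 K

Adiabatic: T₁V₁^(γ−1) = T₂V₂^(γ−1) ⇒ T₂ = T₁ (V₁/V₂)^(γ−1).
T₂ = 457 × 12.5^(2/5) = 1255 K.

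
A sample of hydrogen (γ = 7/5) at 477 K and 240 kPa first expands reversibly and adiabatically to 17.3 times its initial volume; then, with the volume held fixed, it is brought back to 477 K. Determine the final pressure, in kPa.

Adiabatic step (PV^γ = const): P₂ = 240×(1/17.3)^(7/5) = 4.436 kPa; T₂ = 477×(1/17.3)^(2/5) = 152.5 K.
Isochoric: P₃ = P₂(T₃/T₂) = 4.436 × (477/152.5) = 13.87 kPa.

P₃ ≈ 13.9 kPa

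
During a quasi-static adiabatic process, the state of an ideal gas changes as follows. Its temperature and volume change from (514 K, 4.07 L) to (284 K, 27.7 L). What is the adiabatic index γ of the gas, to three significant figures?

TV^(γ−1) = const ⇒ γ − 1 = ln(T₂/T₁) / ln(V₁/V₂).
γ = 1 + ln(284/514) / ln(4.07/27.7) = 1.309.

γ ≈ 1.31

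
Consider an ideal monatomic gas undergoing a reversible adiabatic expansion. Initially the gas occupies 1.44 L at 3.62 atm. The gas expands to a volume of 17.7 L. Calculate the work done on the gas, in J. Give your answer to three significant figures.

γ = 5/3 for a monatomic ideal gas.
P₂ = P₁(V₁/V₂)^γ = 3.62×(1.44/17.7)^(5/3) = 0.0553 atm.
For a reversible adiabat, W_by_gas = (P₁V₁ − P₂V₂)/(γ−1).
W_by = (366800×0.00144 − 5603×0.0177) / (2/3) = 643.5 J.
W_on_gas = −W_by = -643.5 J.

W ≈ -644 J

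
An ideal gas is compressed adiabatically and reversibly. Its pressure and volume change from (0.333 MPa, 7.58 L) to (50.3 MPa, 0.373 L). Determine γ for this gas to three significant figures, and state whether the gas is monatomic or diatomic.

PV^γ = const ⇒ γ = ln(P₂/P₁) / ln(V₁/V₂).
γ = ln(50.3/0.333) / ln(7.58/0.373) = 1.666.
γ ≈ 1.67 is close to 5/3, so the gas is monatomic.

γ ≈ 1.67; monatomic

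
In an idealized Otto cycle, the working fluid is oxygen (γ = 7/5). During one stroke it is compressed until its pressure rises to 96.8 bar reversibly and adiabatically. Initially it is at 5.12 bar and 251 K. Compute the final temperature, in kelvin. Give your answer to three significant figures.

T₂ ≈ 581 K

Adiabatic: T₂/T₁ = (P₂/P₁)^((γ−1)/γ).
T₂ = 251 × (96.8/5.12)^(2/7) = 581.3 K.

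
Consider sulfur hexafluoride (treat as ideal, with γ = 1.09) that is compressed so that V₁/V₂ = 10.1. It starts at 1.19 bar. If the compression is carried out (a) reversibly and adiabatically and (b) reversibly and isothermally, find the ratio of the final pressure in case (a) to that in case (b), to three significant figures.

Isothermal: P_b = P₁(V₁/V₂) = 1.19×10.1.
Adiabatic: P_a = P₁(V₁/V₂)^γ = 1.19×10.1^(1.09).
P_a/P_b = (V₁/V₂)^(γ−1) = 10.1^(0.09) = 1.231.

P_adiabatic / P_isothermal ≈ 1.23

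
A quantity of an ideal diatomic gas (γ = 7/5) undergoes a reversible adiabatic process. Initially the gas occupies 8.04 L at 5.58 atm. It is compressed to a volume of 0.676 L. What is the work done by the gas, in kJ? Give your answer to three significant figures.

W ≈ -19.2 kJ

P₂ = P₁(V₁/V₂)^γ = 5.58×(8.04/0.676)^(7/5) = 178.7 atm.
For a reversible adiabat, W_by_gas = (P₁V₁ − P₂V₂)/(γ−1).
W_by = (565400×0.00804 − 1.81×10^7×0.000676) / (2/5) = -19230 J.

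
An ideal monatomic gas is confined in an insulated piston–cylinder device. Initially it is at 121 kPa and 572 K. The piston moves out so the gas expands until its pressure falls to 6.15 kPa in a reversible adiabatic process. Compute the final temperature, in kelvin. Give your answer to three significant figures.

Along an adiabat T P^((1−γ)/γ) is constant, so T₂ = T₁ (P₂/P₁)^((γ−1)/γ).
For a monatomic ideal gas γ = 5/3, so (γ−1)/γ = 2/5.
T₂ = 572 × (6.15/121)^(2/5) = 173.7 K.

T₂ ≈ 174 K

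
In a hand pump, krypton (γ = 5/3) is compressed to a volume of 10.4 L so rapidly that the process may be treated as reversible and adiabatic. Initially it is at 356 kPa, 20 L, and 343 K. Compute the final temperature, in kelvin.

Adiabatic: T₁V₁^(γ−1) = T₂V₂^(γ−1) ⇒ T₂ = T₁ (V₁/V₂)^(γ−1).
T₂ = 343 × (20/10.4)^(2/3) = 530.4 K.

T₂ ≈ 530 K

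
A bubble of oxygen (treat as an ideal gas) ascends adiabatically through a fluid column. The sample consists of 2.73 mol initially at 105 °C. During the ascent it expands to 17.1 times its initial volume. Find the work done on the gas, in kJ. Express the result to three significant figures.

W ≈ -14.6 kJ

Adiabatic: T₁V₁^(γ−1) = T₂V₂^(γ−1) ⇒ T₂ = T₁ (V₁/V₂)^(γ−1).
γ = 7/5 for a diatomic ideal gas, so γ−1 = 2/5.
T₁ = 105 °C = 378.1 K.
T₂ = 378.1 × (1/17.1)^(2/5) = 121.5 K.
Q = 0, so ΔU = W_on_gas = nCᵥΔT with Cᵥ = R/(γ−1) = 20.79 J/(mol·K).
ΔU = 2.73 × 20.79 × (121.5 − 378.1) = -14560 J.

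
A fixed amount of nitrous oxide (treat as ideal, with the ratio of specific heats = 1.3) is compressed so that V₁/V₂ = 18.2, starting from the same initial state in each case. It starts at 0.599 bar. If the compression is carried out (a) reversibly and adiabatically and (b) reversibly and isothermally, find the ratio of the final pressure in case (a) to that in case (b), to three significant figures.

Isothermal: P_b = P₁(V₁/V₂) = 0.599×18.2.
Adiabatic: P_a = P₁(V₁/V₂)^γ = 0.599×18.2^(1.3).
P_a/P_b = (V₁/V₂)^(γ−1) = 18.2^(0.3) = 2.388.

P_adiabatic / P_isothermal ≈ 2.39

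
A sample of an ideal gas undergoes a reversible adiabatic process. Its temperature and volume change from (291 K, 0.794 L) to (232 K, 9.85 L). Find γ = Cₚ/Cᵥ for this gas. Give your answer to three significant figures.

γ ≈ 1.09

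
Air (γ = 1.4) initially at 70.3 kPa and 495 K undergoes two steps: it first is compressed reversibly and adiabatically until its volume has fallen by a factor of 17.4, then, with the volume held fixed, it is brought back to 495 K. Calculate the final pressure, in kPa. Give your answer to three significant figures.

P₃ ≈ 1220 kPa

Adiabatic step (PV^γ = const): P₂ = 70.3×17.4^(1.4) = 3835 kPa; T₂ = 495×17.4^(0.4) = 1552 K.
Isochoric: P₃ = P₂(T₃/T₂) = 3835 × (495/1552) = 1223 kPa.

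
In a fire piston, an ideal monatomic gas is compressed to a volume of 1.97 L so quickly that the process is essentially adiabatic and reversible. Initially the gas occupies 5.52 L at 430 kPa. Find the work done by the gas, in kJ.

γ = 5/3 for a monatomic ideal gas.
P₂ = P₁(V₁/V₂)^γ = 430×(5.52/1.97)^(5/3) = 2395 kPa.
For a reversible adiabat, W_by_gas = (P₁V₁ − P₂V₂)/(γ−1).
W_by = (430000×0.00552 − 2.395×10^6×0.00197) / (2/3) = -3516 J.

W ≈ -3.52 kJ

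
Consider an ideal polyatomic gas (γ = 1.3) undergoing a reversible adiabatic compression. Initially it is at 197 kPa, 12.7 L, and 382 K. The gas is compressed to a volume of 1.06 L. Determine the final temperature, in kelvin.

Adiabatic: T₁V₁^(γ−1) = T₂V₂^(γ−1) ⇒ T₂ = T₁ (V₁/V₂)^(γ−1).
T₂ = 382 × (12.7/1.06)^(0.3) = 804.7 K.

T₂ ≈ 805 K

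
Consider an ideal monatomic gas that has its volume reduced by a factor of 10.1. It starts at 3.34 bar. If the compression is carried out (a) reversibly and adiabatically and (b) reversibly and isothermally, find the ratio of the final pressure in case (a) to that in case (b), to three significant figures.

P_adiabatic / P_isothermal ≈ 4.67

For a monatomic ideal gas γ = 5/3.
Isothermal: P_b = P₁(V₁/V₂) = 3.34×10.1.
Adiabatic: P_a = P₁(V₁/V₂)^γ = 3.34×10.1^(5/3).
P_a/P_b = (V₁/V₂)^(γ−1) = 10.1^(2/3) = 4.672.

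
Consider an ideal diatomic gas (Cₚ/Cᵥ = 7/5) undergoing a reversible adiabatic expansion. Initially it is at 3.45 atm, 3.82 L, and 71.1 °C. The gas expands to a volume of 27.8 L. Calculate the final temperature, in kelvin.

Adiabatic: T₁V₁^(γ−1) = T₂V₂^(γ−1) ⇒ T₂ = T₁ (V₁/V₂)^(γ−1).
T₁ = 71.1 °C = 344.2 K.
T₂ = 344.2 × (3.82/27.8)^(2/5) = 155.6 K.

T₂ ≈ 156 K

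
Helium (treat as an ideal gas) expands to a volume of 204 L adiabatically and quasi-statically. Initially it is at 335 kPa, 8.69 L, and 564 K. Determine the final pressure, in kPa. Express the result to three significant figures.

P₂ ≈ 1.74 kPa

Adiabatic: P₁V₁^γ = P₂V₂^γ ⇒ P₂ = P₁ (V₁/V₂)^γ.
γ = 5/3 for a monatomic ideal gas.
P₂ = 335 × (8.69/204)^(5/3) = 1.741 kPa.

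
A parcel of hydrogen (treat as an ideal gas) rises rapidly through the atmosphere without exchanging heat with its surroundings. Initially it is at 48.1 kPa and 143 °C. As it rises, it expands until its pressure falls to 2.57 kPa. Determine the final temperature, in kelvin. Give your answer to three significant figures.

Adiabatic: T₂/T₁ = (P₂/P₁)^((γ−1)/γ).
For a diatomic ideal gas γ = 7/5, so (γ−1)/γ = 2/7.
T₁ = 143 °C = 416.1 K.
T₂ = 416.1 × (2.57/48.1)^(2/7) = 180.2 K.

T₂ ≈ 180 K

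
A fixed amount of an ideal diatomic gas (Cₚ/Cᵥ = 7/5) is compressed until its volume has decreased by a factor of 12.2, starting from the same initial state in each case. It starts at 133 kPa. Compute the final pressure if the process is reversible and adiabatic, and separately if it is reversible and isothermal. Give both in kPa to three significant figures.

adiabatic: 4410 kPa; isothermal: 1620 kPa

Isothermal: P₂ = P₁(V₁/V₂) = 133×12.2 = 1623 kPa.
Adiabatic: P₂ = P₁(V₁/V₂)^γ = 133×12.2^(7/5) = 4413 kPa.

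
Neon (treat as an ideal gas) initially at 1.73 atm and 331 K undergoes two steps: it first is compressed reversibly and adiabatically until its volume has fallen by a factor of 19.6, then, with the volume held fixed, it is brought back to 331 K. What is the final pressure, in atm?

P₃ ≈ 33.9 atm

For a monatomic ideal gas γ = 5/3.
Adiabatic step (PV^γ = const): P₂ = 1.73×19.6^(5/3) = 246.5 atm; T₂ = 331×19.6^(2/3) = 2406 K.
Isochoric: P₃ = P₂(T₃/T₂) = 246.5 × (331/2406) = 33.91 atm.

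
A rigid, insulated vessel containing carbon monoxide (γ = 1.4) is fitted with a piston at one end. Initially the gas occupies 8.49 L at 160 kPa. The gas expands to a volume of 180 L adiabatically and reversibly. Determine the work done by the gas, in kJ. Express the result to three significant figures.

W ≈ 2.40 kJ

P₂ = P₁(V₁/V₂)^γ = 160×(8.49/180)^(1.4) = 2.224 kPa.
For a reversible adiabat, W_by_gas = (P₁V₁ − P₂V₂)/(γ−1).
W_by = (160000×0.00849 − 2224×0.18) / (0.4) = 2395 J.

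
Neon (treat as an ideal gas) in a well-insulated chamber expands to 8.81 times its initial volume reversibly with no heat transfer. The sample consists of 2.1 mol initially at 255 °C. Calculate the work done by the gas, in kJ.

W ≈ 10.6 kJ

For a reversible adiabat TV^(γ−1) is constant, so T₂ = T₁ (V₁/V₂)^(γ−1).
γ = 5/3 for a monatomic ideal gas, so γ−1 = 2/3.
T₁ = 255 °C = 528.1 K.
T₂ = 528.1 × (1/8.81)^(2/3) = 123.8 K.
Q = 0, so ΔU = W_on_gas = nCᵥΔT with Cᵥ = R/(γ−1) = 12.47 J/(mol·K).
ΔU = 2.1 × 12.47 × (123.8 − 528.1) = -10590 J.
Work done by the gas = −ΔU = 10590 J.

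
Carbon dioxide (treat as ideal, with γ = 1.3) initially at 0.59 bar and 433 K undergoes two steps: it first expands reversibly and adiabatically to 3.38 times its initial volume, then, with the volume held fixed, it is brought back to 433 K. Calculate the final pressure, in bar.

Adiabatic step (PV^γ = const): P₂ = 0.59×(1/3.38)^(1.3) = 0.1211 bar; T₂ = 433×(1/3.38)^(0.3) = 300.5 K.
Isochoric: P₃ = P₂(T₃/T₂) = 0.1211 × (433/300.5) = 0.1746 bar.

P₃ ≈ 0.175 bar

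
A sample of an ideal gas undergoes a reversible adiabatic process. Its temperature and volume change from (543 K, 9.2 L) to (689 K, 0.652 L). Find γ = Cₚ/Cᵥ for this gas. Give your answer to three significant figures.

TV^(γ−1) = const ⇒ γ − 1 = ln(T₂/T₁) / ln(V₁/V₂).
γ = 1 + ln(689/543) / ln(9.2/0.652) = 1.09.

γ ≈ 1.09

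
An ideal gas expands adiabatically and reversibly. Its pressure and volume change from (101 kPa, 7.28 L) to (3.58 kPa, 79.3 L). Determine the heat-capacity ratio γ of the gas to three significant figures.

PV^γ = const ⇒ γ = ln(P₂/P₁) / ln(V₁/V₂).
γ = ln(3.58/101) / ln(7.28/79.3) = 1.398.

γ ≈ 1.40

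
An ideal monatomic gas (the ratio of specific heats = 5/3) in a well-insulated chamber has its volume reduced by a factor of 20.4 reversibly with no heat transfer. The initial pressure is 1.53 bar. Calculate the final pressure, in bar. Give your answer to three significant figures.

P₂ ≈ 233 bar

Since PV^γ is constant along a reversible adiabat, P₂ = P₁ (V₁/V₂)^γ.
P₂ = 1.53 × 20.4^(5/3) = 233 bar.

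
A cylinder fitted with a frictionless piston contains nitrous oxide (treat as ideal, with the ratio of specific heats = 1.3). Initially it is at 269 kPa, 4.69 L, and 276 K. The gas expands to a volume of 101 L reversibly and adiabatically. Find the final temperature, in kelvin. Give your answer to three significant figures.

For a reversible adiabat TV^(γ−1) is constant, so T₂ = T₁ (V₁/V₂)^(γ−1).
T₂ = 276 × (4.69/101)^(0.3) = 109.9 K.

T₂ ≈ 110 K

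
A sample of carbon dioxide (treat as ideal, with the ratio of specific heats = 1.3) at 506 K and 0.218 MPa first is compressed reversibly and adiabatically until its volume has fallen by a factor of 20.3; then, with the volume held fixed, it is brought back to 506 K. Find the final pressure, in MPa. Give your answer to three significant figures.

Adiabatic step (PV^γ = const): P₂ = 0.218×20.3^(1.3) = 10.92 MPa; T₂ = 506×20.3^(0.3) = 1249 K.
Isochoric: P₃ = P₂(T₃/T₂) = 10.92 × (506/1249) = 4.425 MPa.

P₃ ≈ 4.43 MPa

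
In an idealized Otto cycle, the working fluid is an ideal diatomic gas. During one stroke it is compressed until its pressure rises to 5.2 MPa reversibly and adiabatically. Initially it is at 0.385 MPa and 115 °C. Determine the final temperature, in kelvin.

Along an adiabat T P^((1−γ)/γ) is constant, so T₂ = T₁ (P₂/P₁)^((γ−1)/γ).
For a diatomic ideal gas γ = 7/5, so (γ−1)/γ = 2/7.
T₁ = 115 °C = 388.1 K.
T₂ = 388.1 × (5.2/0.385)^(2/7) = 816.6 K.

T₂ ≈ 817 K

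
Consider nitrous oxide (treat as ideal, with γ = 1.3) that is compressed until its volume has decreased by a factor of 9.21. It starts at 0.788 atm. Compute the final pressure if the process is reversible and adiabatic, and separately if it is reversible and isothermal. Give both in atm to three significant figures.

Isothermal: P₂ = P₁(V₁/V₂) = 0.788×9.21 = 7.257 atm.
Adiabatic: P₂ = P₁(V₁/V₂)^γ = 0.788×9.21^(1.3) = 14.13 atm.

adiabatic: 14.1 atm; isothermal: 7.26 atm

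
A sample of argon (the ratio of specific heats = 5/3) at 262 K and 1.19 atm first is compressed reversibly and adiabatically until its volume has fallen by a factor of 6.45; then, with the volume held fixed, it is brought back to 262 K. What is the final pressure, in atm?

P₃ ≈ 7.68 atm

Adiabatic step (PV^γ = const): P₂ = 1.19×6.45^(5/3) = 26.6 atm; T₂ = 262×6.45^(2/3) = 907.8 K.
Isochoric: P₃ = P₂(T₃/T₂) = 26.6 × (262/907.8) = 7.675 atm.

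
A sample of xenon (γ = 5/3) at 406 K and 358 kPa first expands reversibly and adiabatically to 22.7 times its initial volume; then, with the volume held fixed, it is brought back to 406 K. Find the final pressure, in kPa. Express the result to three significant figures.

P₃ ≈ 15.8 kPa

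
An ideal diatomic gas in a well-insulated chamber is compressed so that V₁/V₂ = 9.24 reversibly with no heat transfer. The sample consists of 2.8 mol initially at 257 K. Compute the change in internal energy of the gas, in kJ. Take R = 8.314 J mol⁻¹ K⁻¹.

ΔU ≈ 21.4 kJ

Adiabatic: T₁V₁^(γ−1) = T₂V₂^(γ−1) ⇒ T₂ = T₁ (V₁/V₂)^(γ−1).
γ = 7/5 for a diatomic ideal gas, so γ−1 = 2/5.
T₂ = 257 × 9.24^(2/5) = 625.5 K.
Q = 0, so ΔU = W_on_gas = nCᵥΔT with Cᵥ = R/(γ−1) = 20.79 J/(mol·K).
ΔU = 2.8 × 20.79 × (625.5 − 257) = 21440 J.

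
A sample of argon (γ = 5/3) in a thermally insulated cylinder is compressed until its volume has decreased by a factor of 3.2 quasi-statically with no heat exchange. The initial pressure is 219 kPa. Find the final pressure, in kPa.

P₂ ≈ 1520 kPa

Adiabatic: P₁V₁^γ = P₂V₂^γ ⇒ P₂ = P₁ (V₁/V₂)^γ.
P₂ = 219 × 3.2^(5/3) = 1522 kPa.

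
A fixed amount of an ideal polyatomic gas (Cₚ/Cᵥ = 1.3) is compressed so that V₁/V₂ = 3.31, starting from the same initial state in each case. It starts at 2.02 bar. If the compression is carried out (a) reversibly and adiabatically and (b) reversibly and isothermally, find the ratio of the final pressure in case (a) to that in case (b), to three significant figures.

P_adiabatic / P_isothermal ≈ 1.43

Isothermal: P_b = P₁(V₁/V₂) = 2.02×3.31.
Adiabatic: P_a = P₁(V₁/V₂)^γ = 2.02×3.31^(1.3).
P_a/P_b = (V₁/V₂)^(γ−1) = 3.31^(0.3) = 1.432.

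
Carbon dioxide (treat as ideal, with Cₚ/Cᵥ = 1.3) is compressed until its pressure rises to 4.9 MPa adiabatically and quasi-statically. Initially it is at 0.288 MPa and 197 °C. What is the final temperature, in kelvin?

T₂ ≈ 904 K

Adiabatic: T₂/T₁ = (P₂/P₁)^((γ−1)/γ).
T₁ = 197 °C = 470.1 K.
T₂ = 470.1 × (4.9/0.288)^(0.231) = 904.2 K.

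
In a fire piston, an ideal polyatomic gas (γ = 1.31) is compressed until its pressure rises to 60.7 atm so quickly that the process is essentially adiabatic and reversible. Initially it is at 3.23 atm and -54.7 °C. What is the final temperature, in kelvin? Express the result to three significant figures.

T₂ ≈ 437 K

Along an adiabat T P^((1−γ)/γ) is constant, so T₂ = T₁ (P₂/P₁)^((γ−1)/γ).
T₁ = -54.7 °C = 218.4 K.
T₂ = 218.4 × (60.7/3.23)^(0.237) = 437.4 K.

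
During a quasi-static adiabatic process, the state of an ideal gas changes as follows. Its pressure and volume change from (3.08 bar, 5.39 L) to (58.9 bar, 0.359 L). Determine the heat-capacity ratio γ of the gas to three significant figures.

PV^γ = const ⇒ γ = ln(P₂/P₁) / ln(V₁/V₂).
γ = ln(58.9/3.08) / ln(5.39/0.359) = 1.089.

γ ≈ 1.09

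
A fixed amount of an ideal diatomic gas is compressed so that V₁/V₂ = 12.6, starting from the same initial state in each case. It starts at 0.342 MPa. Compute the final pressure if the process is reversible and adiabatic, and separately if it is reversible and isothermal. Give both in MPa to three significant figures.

For a diatomic ideal gas γ = 7/5.
Isothermal: P₂ = P₁(V₁/V₂) = 0.342×12.6 = 4.309 MPa.
Adiabatic: P₂ = P₁(V₁/V₂)^γ = 0.342×12.6^(7/5) = 11.87 MPa.

adiabatic: 11.9 MPa; isothermal: 4.31 MPa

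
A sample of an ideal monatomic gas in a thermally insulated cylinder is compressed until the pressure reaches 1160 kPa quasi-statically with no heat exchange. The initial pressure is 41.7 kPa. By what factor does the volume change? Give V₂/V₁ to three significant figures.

V₂/V₁ ≈ 0.136

From PV^γ = const, V₂/V₁ = (P₁/P₂)^(1/γ).
For a monatomic ideal gas γ = 5/3.
V₂/V₁ = (41.7/1160)^(3/5) = 0.136.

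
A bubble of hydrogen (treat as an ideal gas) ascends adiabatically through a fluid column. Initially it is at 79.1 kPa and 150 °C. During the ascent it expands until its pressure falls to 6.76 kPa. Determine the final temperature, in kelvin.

Along an adiabat T P^((1−γ)/γ) is constant, so T₂ = T₁ (P₂/P₁)^((γ−1)/γ).
For a diatomic ideal gas γ = 7/5, so (γ−1)/γ = 2/7.
T₁ = 150 °C = 423.1 K.
T₂ = 423.1 × (6.76/79.1)^(2/7) = 209.5 K.

T₂ ≈ 210 K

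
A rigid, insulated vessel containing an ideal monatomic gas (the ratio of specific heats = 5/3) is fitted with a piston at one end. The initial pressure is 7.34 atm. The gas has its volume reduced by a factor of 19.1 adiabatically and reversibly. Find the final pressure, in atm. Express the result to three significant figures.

Adiabatic: P₁V₁^γ = P₂V₂^γ ⇒ P₂ = P₁ (V₁/V₂)^γ.
P₂ = 7.34 × 19.1^(5/3) = 1002 atm.

P₂ ≈ 1000 atm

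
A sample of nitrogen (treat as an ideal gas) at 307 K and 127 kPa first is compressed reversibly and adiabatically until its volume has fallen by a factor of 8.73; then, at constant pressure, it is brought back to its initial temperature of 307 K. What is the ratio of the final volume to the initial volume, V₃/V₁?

V₃/V₁ ≈ 0.0481

For a diatomic ideal gas γ = 7/5.
Adiabatic step: V₂/V₁ = 0.1145; T₂ = T₁·8.73^(2/5) = 730.4 K.
Isobaric step: V₃/V₂ = T₃/T₂ = 307/730.4.
V₃/V₁ = (V₂/V₁)(V₃/V₂) = 0.1145 × (307/730.4) = 0.04815.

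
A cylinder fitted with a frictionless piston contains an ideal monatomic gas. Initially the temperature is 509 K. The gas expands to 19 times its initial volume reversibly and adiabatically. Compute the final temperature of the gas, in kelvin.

T₂ ≈ 71.5 K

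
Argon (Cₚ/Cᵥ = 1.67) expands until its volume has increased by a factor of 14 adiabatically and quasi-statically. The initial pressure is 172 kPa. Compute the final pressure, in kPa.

Since PV^γ is constant along a reversible adiabat, P₂ = P₁ (V₁/V₂)^γ.
P₂ = 172 × (1/14)^(1.67) = 2.096 kPa.

P₂ ≈ 2.10 kPa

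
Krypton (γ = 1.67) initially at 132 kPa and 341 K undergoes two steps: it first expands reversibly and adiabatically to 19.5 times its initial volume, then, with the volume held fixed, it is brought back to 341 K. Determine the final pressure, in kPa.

Adiabatic step (PV^γ = const): P₂ = 132×(1/19.5)^(1.67) = 0.9252 kPa; T₂ = 341×(1/19.5)^(0.67) = 46.6 K.
Isochoric: P₃ = P₂(T₃/T₂) = 0.9252 × (341/46.6) = 6.769 kPa.

P₃ ≈ 6.77 kPa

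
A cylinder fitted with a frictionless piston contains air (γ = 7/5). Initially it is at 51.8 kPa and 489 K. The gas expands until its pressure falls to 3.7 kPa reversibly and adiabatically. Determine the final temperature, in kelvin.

T₂ ≈ 230 K

Adiabatic: T₂/T₁ = (P₂/P₁)^((γ−1)/γ).
T₂ = 489 × (3.7/51.8)^(2/7) = 230.1 K.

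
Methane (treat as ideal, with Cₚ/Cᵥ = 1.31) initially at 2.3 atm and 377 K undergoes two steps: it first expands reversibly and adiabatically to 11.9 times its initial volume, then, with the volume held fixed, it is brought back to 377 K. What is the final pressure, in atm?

P₃ ≈ 0.193 atm

Adiabatic step (PV^γ = const): P₂ = 2.3×(1/11.9)^(1.31) = 0.08969 atm; T₂ = 377×(1/11.9)^(0.31) = 175 K.
Isochoric: P₃ = P₂(T₃/T₂) = 0.08969 × (377/175) = 0.1933 atm.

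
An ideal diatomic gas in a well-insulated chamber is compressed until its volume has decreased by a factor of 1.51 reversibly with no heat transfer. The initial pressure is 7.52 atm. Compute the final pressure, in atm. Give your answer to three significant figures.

P₂ ≈ 13.4 atm

Since PV^γ is constant along a reversible adiabat, P₂ = P₁ (V₁/V₂)^γ.
For a diatomic ideal gas γ = 7/5.
P₂ = 7.52 × 1.51^(7/5) = 13.39 atm.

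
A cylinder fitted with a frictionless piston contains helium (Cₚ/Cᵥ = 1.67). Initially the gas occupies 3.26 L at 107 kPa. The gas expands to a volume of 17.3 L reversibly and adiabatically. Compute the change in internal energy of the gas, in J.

ΔU ≈ -350 J

P₂ = P₁(V₁/V₂)^γ = 107×(3.26/17.3)^(1.67) = 6.591 kPa.
For a reversible adiabat, W_by_gas = (P₁V₁ − P₂V₂)/(γ−1).
W_by = (107000×0.00326 − 6591×0.0173) / (0.67) = 350.5 J.
Q = 0 ⇒ ΔU = −W_by = -350.5 J.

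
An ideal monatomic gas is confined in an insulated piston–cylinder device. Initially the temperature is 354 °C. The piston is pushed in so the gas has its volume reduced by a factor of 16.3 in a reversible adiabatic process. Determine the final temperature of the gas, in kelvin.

For a reversible adiabat TV^(γ−1) is constant, so T₂ = T₁ (V₁/V₂)^(γ−1).
For a monatomic ideal gas γ = 5/3, so γ−1 = 2/3.
T₁ = 354 °C = 627.1 K.
T₂ = 627.1 × 16.3^(2/3) = 4032 K.

T₂ ≈ 4030 K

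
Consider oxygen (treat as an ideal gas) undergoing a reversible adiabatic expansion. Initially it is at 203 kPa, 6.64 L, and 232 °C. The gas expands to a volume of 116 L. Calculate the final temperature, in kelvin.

T₂ ≈ 161 K

For a reversible adiabat TV^(γ−1) is constant, so T₂ = T₁ (V₁/V₂)^(γ−1).
γ = 7/5 for a diatomic ideal gas.
T₁ = 232 °C = 505.1 K.
T₂ = 505.1 × (6.64/116)^(2/5) = 160.9 K.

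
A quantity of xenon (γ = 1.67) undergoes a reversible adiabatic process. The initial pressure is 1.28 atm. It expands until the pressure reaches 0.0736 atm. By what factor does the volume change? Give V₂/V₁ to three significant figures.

From PV^γ = const, V₂/V₁ = (P₁/P₂)^(1/γ).
V₂/V₁ = (1.28/0.0736)^(0.599) = 5.53.

V₂/V₁ ≈ 5.53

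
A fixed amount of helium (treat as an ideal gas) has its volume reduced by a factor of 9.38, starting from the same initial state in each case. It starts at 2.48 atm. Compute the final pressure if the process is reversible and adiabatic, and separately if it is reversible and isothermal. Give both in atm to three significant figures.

For a monatomic ideal gas γ = 5/3.
Isothermal: P₂ = P₁(V₁/V₂) = 2.48×9.38 = 23.26 atm.
Adiabatic: P₂ = P₁(V₁/V₂)^γ = 2.48×9.38^(5/3) = 103.5 atm.

adiabatic: 103 atm; isothermal: 23.3 atm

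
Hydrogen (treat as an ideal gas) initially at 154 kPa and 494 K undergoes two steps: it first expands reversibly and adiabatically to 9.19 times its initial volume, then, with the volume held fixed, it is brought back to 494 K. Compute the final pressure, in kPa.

P₃ ≈ 16.8 kPa

For a diatomic ideal gas γ = 7/5.
Adiabatic step (PV^γ = const): P₂ = 154×(1/9.19)^(7/5) = 6.9 kPa; T₂ = 494×(1/9.19)^(2/5) = 203.4 K.
Isochoric: P₃ = P₂(T₃/T₂) = 6.9 × (494/203.4) = 16.76 kPa.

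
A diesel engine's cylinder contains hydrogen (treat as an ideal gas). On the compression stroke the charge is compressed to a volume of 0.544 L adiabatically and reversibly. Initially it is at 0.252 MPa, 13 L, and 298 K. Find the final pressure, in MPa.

P₂ ≈ 21.4 MPa

Adiabatic: P₁V₁^γ = P₂V₂^γ ⇒ P₂ = P₁ (V₁/V₂)^γ.
γ = 7/5 for a diatomic ideal gas.
P₂ = 0.252 × (13/0.544)^(7/5) = 21.43 MPa.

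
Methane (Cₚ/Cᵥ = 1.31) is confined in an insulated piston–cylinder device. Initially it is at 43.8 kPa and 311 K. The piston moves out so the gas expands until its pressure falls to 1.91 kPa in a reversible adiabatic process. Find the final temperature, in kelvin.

Along an adiabat T P^((1−γ)/γ) is constant, so T₂ = T₁ (P₂/P₁)^((γ−1)/γ).
T₂ = 311 × (1.91/43.8)^(0.237) = 148.2 K.

T₂ ≈ 148 K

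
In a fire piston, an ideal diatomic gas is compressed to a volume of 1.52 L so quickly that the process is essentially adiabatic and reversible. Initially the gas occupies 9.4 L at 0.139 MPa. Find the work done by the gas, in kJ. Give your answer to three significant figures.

W ≈ -3.50 kJ

γ = 7/5 for a diatomic ideal gas.
P₂ = P₁(V₁/V₂)^γ = 0.139×(9.4/1.52)^(7/5) = 1.782 MPa.
For a reversible adiabat, W_by_gas = (P₁V₁ − P₂V₂)/(γ−1).
W_by = (139000×0.0094 − 1.782×10^6×0.00152) / (2/5) = -3504 J.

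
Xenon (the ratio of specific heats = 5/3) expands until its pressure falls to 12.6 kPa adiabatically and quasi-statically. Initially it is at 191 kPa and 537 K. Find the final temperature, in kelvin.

T₂ ≈ 181 K

Along an adiabat T P^((1−γ)/γ) is constant, so T₂ = T₁ (P₂/P₁)^((γ−1)/γ).
T₂ = 537 × (12.6/191)^(2/5) = 181 K.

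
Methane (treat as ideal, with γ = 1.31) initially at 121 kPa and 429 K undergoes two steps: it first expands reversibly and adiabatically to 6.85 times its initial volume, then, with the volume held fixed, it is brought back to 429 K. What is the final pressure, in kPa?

P₃ ≈ 17.7 kPa

Adiabatic step (PV^γ = const): P₂ = 121×(1/6.85)^(1.31) = 9.728 kPa; T₂ = 429×(1/6.85)^(0.31) = 236.3 K.
Isochoric: P₃ = P₂(T₃/T₂) = 9.728 × (429/236.3) = 17.66 kPa.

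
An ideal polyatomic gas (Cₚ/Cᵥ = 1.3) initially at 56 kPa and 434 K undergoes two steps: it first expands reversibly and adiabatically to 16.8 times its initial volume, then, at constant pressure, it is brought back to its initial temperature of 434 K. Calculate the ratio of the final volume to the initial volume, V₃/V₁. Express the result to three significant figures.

V₃/V₁ ≈ 39.2

Adiabatic step: V₂/V₁ = 16.8; T₂ = T₁·(1/16.8)^(0.3) = 186.2 K.
Isobaric step: V₃/V₂ = T₃/T₂ = 434/186.2.
V₃/V₁ = (V₂/V₁)(V₃/V₂) = 16.8 × (434/186.2) = 39.17.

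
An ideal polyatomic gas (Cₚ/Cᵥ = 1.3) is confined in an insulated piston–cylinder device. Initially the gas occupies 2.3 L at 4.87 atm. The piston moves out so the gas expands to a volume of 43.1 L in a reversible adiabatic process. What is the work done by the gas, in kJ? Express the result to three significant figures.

W ≈ 2.21 kJ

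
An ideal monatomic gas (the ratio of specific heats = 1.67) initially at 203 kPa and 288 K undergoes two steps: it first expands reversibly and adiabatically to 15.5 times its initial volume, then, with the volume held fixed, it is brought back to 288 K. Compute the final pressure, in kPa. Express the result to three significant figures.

P₃ ≈ 13.1 kPa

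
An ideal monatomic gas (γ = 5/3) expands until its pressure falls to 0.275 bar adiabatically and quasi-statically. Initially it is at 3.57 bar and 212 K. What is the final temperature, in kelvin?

T₂ ≈ 76.0 K

Adiabatic: T₂/T₁ = (P₂/P₁)^((γ−1)/γ).
T₂ = 212 × (0.275/3.57)^(2/5) = 76.03 K.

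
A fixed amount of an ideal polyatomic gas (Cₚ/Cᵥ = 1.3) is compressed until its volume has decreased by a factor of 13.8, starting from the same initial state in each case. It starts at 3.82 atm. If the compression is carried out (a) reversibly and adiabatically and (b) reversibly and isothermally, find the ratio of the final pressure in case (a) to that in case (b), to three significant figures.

Isothermal: P_b = P₁(V₁/V₂) = 3.82×13.8.
Adiabatic: P_a = P₁(V₁/V₂)^γ = 3.82×13.8^(1.3).
P_a/P_b = (V₁/V₂)^(γ−1) = 13.8^(0.3) = 2.198.

P_adiabatic / P_isothermal ≈ 2.20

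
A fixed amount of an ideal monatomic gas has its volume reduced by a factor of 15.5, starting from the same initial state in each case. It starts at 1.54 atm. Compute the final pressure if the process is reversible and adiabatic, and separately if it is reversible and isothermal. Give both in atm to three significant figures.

adiabatic: 148 atm; isothermal: 23.9 atm

For a monatomic ideal gas γ = 5/3.
Isothermal: P₂ = P₁(V₁/V₂) = 1.54×15.5 = 23.87 atm.
Adiabatic: P₂ = P₁(V₁/V₂)^γ = 1.54×15.5^(5/3) = 148.4 atm.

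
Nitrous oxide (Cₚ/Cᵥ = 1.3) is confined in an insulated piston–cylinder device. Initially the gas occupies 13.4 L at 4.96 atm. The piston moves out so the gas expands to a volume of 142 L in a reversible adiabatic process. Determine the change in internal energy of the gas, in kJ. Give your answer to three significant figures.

ΔU ≈ -11.4 kJ

P₂ = P₁(V₁/V₂)^γ = 4.96×(13.4/142)^(1.3) = 0.2305 atm.
For a reversible adiabat, W_by_gas = (P₁V₁ − P₂V₂)/(γ−1).
W_by = (502600×0.0134 − 23360×0.142) / (0.3) = 11390 J.
Q = 0 ⇒ ΔU = −W_by = -11390 J.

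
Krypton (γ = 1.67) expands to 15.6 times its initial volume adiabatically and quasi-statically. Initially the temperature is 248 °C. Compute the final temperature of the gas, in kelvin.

T₂ ≈ 82.7 K

For a reversible adiabat TV^(γ−1) is constant, so T₂ = T₁ (V₁/V₂)^(γ−1).
T₁ = 248 °C = 521.1 K.
T₂ = 521.1 × (1/15.6)^(0.67) = 82.71 K.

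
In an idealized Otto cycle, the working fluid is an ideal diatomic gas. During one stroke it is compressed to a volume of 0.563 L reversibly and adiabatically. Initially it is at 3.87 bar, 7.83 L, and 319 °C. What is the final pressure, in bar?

Adiabatic: P₁V₁^γ = P₂V₂^γ ⇒ P₂ = P₁ (V₁/V₂)^γ.
γ = 7/5 for a diatomic ideal gas.
P₂ = 3.87 × (7.83/0.563)^(7/5) = 154.3 bar.

P₂ ≈ 154 bar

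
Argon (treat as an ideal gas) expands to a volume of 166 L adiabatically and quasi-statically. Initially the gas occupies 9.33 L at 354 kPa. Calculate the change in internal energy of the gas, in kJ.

ΔU ≈ -4.23 kJ

γ = 5/3 for a monatomic ideal gas.
P₂ = P₁(V₁/V₂)^γ = 354×(9.33/166)^(5/3) = 2.919 kPa.
For a reversible adiabat, W_by_gas = (P₁V₁ − P₂V₂)/(γ−1).
W_by = (354000×0.00933 − 2919×0.166) / (2/3) = 4227 J.
Q = 0 ⇒ ΔU = −W_by = -4227 J.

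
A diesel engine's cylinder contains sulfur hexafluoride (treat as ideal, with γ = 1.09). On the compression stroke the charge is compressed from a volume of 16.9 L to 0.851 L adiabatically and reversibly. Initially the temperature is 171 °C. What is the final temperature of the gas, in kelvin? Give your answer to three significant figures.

T₂ ≈ 581 K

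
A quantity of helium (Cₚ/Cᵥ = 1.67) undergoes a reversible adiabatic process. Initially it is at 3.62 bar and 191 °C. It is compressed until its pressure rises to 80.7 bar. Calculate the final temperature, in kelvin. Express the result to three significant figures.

T₂ ≈ 1610 K

Along an adiabat T P^((1−γ)/γ) is constant, so T₂ = T₁ (P₂/P₁)^((γ−1)/γ).
T₁ = 191 °C = 464.1 K.
T₂ = 464.1 × (80.7/3.62)^(0.401) = 1613 K.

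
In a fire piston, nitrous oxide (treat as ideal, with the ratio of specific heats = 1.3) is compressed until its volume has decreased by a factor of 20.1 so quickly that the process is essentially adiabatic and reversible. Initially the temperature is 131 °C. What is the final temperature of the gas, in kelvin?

T₂ ≈ 994 K

For a reversible adiabat TV^(γ−1) is constant, so T₂ = T₁ (V₁/V₂)^(γ−1).
T₁ = 131 °C = 404.1 K.
T₂ = 404.1 × 20.1^(0.3) = 994.3 K.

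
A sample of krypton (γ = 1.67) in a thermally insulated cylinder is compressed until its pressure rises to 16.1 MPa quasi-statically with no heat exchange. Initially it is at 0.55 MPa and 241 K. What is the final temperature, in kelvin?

T₂ ≈ 934 K

Adiabatic: T₂/T₁ = (P₂/P₁)^((γ−1)/γ).
T₂ = 241 × (16.1/0.55)^(0.401) = 934 K.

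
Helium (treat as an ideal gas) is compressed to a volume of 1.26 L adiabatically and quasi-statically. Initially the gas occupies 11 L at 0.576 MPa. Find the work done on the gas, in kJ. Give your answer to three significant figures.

W ≈ 30.8 kJ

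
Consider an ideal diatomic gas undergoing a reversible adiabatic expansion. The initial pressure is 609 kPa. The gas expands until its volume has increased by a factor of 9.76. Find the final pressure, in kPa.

P₂ ≈ 25.1 kPa

Adiabatic: P₁V₁^γ = P₂V₂^γ ⇒ P₂ = P₁ (V₁/V₂)^γ.
For a diatomic ideal gas γ = 7/5.
P₂ = 609 × (1/9.76)^(7/5) = 25.08 kPa.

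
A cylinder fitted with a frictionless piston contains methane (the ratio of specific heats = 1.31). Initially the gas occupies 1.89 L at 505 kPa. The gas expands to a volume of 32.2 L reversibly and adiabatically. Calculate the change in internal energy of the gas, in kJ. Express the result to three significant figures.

P₂ = P₁(V₁/V₂)^γ = 505×(1.89/32.2)^(1.31) = 12.31 kPa.
For a reversible adiabat, W_by_gas = (P₁V₁ − P₂V₂)/(γ−1).
W_by = (505000×0.00189 − 12310×0.0322) / (0.31) = 1800 J.
Q = 0 ⇒ ΔU = −W_by = -1800 J.

ΔU ≈ -1.80 kJ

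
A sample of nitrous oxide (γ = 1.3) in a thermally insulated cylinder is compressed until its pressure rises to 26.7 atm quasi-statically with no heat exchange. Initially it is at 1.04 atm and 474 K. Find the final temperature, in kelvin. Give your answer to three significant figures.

T₂ ≈ 1000 K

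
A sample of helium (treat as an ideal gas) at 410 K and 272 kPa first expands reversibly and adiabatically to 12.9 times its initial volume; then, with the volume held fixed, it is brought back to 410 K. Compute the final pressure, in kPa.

P₃ ≈ 21.1 kPa

For a monatomic ideal gas γ = 5/3.
Adiabatic step (PV^γ = const): P₂ = 272×(1/12.9)^(5/3) = 3.833 kPa; T₂ = 410×(1/12.9)^(2/3) = 74.54 K.
Isochoric: P₃ = P₂(T₃/T₂) = 3.833 × (410/74.54) = 21.09 kPa.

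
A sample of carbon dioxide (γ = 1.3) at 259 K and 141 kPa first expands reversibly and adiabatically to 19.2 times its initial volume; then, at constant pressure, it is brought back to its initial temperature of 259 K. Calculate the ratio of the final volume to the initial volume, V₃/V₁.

V₃/V₁ ≈ 46.6

Adiabatic step: V₂/V₁ = 19.2; T₂ = T₁·(1/19.2)^(0.3) = 106.7 K.
Isobaric step: V₃/V₂ = T₃/T₂ = 259/106.7.
V₃/V₁ = (V₂/V₁)(V₃/V₂) = 19.2 × (259/106.7) = 46.59.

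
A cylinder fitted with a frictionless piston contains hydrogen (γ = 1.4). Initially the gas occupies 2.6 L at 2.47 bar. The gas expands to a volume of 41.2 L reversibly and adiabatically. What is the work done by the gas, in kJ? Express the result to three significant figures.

W ≈ 1.07 kJ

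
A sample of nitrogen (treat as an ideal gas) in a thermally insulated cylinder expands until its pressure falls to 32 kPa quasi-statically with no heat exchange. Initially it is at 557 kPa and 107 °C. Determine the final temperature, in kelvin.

Along an adiabat T P^((1−γ)/γ) is constant, so T₂ = T₁ (P₂/P₁)^((γ−1)/γ).
For a diatomic ideal gas γ = 7/5, so (γ−1)/γ = 2/7.
T₁ = 107 °C = 380.1 K.
T₂ = 380.1 × (32/557)^(2/7) = 168.1 K.

T₂ ≈ 168 K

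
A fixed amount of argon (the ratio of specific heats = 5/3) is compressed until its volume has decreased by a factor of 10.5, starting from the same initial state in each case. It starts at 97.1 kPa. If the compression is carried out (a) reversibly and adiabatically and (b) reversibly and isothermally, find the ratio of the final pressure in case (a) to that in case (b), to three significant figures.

P_adiabatic / P_isothermal ≈ 4.80

Isothermal: P_b = P₁(V₁/V₂) = 97.1×10.5.
Adiabatic: P_a = P₁(V₁/V₂)^γ = 97.1×10.5^(5/3).
P_a/P_b = (V₁/V₂)^(γ−1) = 10.5^(2/3) = 4.795.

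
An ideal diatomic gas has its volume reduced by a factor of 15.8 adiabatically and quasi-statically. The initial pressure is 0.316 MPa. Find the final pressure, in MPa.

P₂ ≈ 15.1 MPa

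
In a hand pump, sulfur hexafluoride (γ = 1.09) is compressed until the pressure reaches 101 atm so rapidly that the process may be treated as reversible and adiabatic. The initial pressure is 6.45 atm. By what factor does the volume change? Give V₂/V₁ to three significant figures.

V₂/V₁ ≈ 0.0801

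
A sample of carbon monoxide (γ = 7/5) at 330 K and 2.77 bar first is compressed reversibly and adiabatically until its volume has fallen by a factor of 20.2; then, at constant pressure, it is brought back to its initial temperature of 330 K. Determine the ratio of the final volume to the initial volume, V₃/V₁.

V₃/V₁ ≈ 0.0149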